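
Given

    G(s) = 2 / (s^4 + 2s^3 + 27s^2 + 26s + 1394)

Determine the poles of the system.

s = 3 + 5j, 3 - 5j, -4 + 5j, -4 - 5j

The poles are the roots of the denominator s^4 + 2s^3 + 27s^2 + 26s + 1394 = 0.
No real roots exist; factor into two real quadratics: (s^2 - 6s + 34)(s^2 + 8s + 41) = 0.
Each quadratic gives a conjugate pair via the quadratic formula.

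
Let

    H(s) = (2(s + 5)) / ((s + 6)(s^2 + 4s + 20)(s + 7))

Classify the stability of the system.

The poles can be read from the denominator factors: s = -6, -2 ± 4j, -7.
Since all poles lie strictly in the left half-plane, the system is stable.

stable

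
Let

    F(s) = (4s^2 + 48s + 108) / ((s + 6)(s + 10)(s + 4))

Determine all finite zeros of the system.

s = -3, -9

Set the numerator to zero: 4s^2 + 48s + 108 = 0, i.e. 4·(s^2 + 12s + 27) = 0.
Factoring: (s + 3)(s + 9) = 0.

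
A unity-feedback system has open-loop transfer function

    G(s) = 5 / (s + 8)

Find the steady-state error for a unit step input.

G(s) has no poles at the origin.
This is a Type 0 system. Kp = lim_{s→0} G(s) = 5/8.
e_ss = 1/(1 + Kp) = 1/(1 + 5/8) = 8/13 ≈ 0.6154.

e_ss = 0.6154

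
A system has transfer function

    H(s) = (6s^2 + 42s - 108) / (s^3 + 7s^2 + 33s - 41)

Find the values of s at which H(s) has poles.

s = -4 + 5j, -4 - 5j, 1

The poles are the roots of the denominator s^3 + 7s^2 + 33s - 41 = 0.
Trying s = 1: the polynomial evaluates to 0, so (s - 1) is a factor.
Dividing out leaves s^2 + 8s + 41 = 0.
The quadratic formula then gives s = -4 ± 5j.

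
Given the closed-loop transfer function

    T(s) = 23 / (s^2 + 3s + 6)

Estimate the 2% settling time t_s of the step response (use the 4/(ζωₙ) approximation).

Comparing s^2 + 3s + 6 to s^2 + 2ζωₙs + ωₙ²: ωₙ = √6 ≈ 2.449 rad/s and ζ = 3/(2·√6) ≈ 0.6124.
ζωₙ = 3/2 = 1.5, so t_s ≈ 4/(ζωₙ) = 4/1.5 ≈ 2.667 s.

t_s ≈ 2.667 s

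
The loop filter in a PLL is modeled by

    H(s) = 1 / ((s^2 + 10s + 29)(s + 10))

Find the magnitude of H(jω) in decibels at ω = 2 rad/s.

Substitute s = j2: numerator = 1, denominator = 210 + j250.
|H(j2)| = |1| / |210 + j250| = 1 / 326.50 ≈ 0.003063.
In decibels: 20·log₁₀(0.003063) ≈ -50.3 dB.

|H(j2)|_dB ≈ -50.3 dB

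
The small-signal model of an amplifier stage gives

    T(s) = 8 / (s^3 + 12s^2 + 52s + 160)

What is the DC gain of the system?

Set s = 0: T(0) = (8) / (160) = 1/20.

T(0) = 1/20 ≈ 0.05000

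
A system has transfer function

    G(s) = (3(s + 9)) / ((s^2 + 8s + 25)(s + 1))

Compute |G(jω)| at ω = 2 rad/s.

Substitute s = j2: numerator = 27 + j6, denominator = -11 + j58.
|G(j2)| = |27 + j6| / |-11 + j58| = 27.659 / 59.034 ≈ 0.4685.

|G(j2)| ≈ 0.4685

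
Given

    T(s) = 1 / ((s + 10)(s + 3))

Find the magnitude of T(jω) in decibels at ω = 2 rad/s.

|T(j2)|_dB ≈ -31.3 dB

Substitute s = j2: numerator = 1, denominator = 26 + j26.
|T(j2)| = |1| / |26 + j26| = 1 / 36.770 ≈ 0.02720.
In decibels: 20·log₁₀(0.02720) ≈ -31.3 dB.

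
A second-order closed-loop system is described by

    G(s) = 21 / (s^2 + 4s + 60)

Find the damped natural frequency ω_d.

Comparing s^2 + 4s + 60 to s^2 + 2ζωₙs + ωₙ²: ωₙ = √60 ≈ 7.746 rad/s and ζ = 4/(2·√60) ≈ 0.2582.
ζωₙ = 4/2 = 2, so ω_d = ωₙ√(1−ζ²) = √(ωₙ² − (ζωₙ)²) = √(60 − 2²) = √56 ≈ 7.483 rad/s.

ω_d ≈ 7.483 rad/s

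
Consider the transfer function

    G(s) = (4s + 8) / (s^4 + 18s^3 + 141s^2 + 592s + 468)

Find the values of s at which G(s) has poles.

s = -4 + 6j, -4 - 6j, -9, -1

The poles are the roots of the denominator s^4 + 18s^3 + 141s^2 + 592s + 468 = 0.
Trying s = -9: the polynomial evaluates to 0, so (s + 9) is a factor.
Dividing out leaves s^3 + 9s^2 + 60s + 52 = 0.
This factors further as (s^2 + 8s + 52)(s + 1) = 0.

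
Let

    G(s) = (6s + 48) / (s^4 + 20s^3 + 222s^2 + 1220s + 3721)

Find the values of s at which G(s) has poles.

s = -5 + 6j, -5 - 6j, -5 + 6j, -5 - 6j

The poles are the roots of the denominator s^4 + 20s^3 + 222s^2 + 1220s + 3721 = 0.
No real roots exist; factor into two real quadratics: (s^2 + 10s + 61)(s^2 + 10s + 61) = 0.
Each quadratic gives a conjugate pair via the quadratic formula.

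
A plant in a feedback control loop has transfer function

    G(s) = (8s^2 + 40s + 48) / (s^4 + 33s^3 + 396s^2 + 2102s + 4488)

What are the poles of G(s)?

s = -5 + 3j, -5 - 3j, -12, -11

The poles are the roots of the denominator s^4 + 33s^3 + 396s^2 + 2102s + 4488 = 0.
Trying s = -12: the polynomial evaluates to 0, so (s + 12) is a factor.
Dividing out leaves s^3 + 21s^2 + 144s + 374 = 0.
This factors further as (s^2 + 10s + 34)(s + 11) = 0.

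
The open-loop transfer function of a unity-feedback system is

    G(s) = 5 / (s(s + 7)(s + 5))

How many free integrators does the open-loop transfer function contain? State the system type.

The denominator has 1 factor of s at the origin (free integrator), so this is a Type 1 system.

Type 1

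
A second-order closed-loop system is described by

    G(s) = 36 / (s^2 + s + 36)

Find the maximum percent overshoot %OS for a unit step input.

Comparing s^2 + s + 36 to s^2 + 2ζωₙs + ωₙ²: ωₙ = 6 rad/s and ζ = 1/(2·6) ≈ 0.08333.
%OS = 100·exp(−πζ/√(1−ζ²)) = 100·exp(−π·0.08333/√(1−0.08333²)) ≈ 76.9%.

%OS ≈ 76.9%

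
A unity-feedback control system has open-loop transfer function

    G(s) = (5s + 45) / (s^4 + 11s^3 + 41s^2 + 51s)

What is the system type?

Factor s from the denominator: s^4 + 11s^3 + 41s^2 + 51s = s·(s^3 + 11s^2 + 41s + 51).
There is 1 pole at the origin, so the system is Type 1.

Type 1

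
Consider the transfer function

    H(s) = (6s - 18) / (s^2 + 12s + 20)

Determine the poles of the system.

s = -2, -10

The poles are the roots of the denominator s^2 + 12s + 20 = 0.
Factoring: (s + 2)(s + 10) = 0, so s = -2 and s = -10.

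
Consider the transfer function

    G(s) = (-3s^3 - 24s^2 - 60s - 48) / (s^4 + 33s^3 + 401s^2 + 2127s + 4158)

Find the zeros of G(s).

s = -2, -4, -2

Set the numerator to zero: -3s^3 - 24s^2 - 60s - 48 = 0, i.e. -3·(s^3 + 8s^2 + 20s + 16) = 0.
Factoring: (s + 2)^2(s + 4) = 0.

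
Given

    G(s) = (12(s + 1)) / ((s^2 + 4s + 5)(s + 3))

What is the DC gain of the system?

G(0) = 4/5 ≈ 0.8000

At s = 0 each factor (s + a) contributes a and each (s^2 + bs + c) contributes c.
G(0) = 12·(1) / ((5) · (3)) = 12/15 = 4/5.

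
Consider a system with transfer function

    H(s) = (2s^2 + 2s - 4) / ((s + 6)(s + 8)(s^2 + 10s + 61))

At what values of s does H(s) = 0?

Set the numerator to zero: 2s^2 + 2s - 4 = 0, i.e. 2·(s^2 + s - 2) = 0.
Factoring: (s + 2)(s - 1) = 0.

s = -2, 1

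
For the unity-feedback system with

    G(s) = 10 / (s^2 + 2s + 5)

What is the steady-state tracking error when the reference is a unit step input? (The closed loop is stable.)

e_ss = 0.3333

G(s) has no poles at the origin.
This is a Type 0 system. Kp = lim_{s→0} G(s) = 10/5 = 2.
e_ss = 1/(1 + Kp) = 1/(1 + 2) = 1/3 ≈ 0.3333.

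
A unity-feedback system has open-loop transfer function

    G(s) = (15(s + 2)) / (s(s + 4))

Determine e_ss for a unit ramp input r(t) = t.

e_ss = 0.1333

G(s) has one pole at the origin.
This is a Type 1 system. Kv = lim_{s→0} s·G(s) = 30/4 = 15/2.
e_ss = 1/Kv = 1/(15/2) = 2/15 ≈ 0.1333.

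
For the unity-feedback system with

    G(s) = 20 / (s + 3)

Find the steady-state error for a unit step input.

G(s) has no poles at the origin.
This is a Type 0 system. Kp = lim_{s→0} G(s) = 20/3.
e_ss = 1/(1 + Kp) = 1/(1 + 20/3) = 3/23 ≈ 0.1304.

e_ss = 0.1304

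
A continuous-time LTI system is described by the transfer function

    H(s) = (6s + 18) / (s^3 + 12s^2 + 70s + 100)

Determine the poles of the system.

The poles are the roots of the denominator s^3 + 12s^2 + 70s + 100 = 0.
Trying s = -2: the polynomial evaluates to 0, so (s + 2) is a factor.
Dividing out leaves s^2 + 10s + 50 = 0.
The quadratic formula then gives s = -5 ± 5j.

s = -5 ± 5j, -2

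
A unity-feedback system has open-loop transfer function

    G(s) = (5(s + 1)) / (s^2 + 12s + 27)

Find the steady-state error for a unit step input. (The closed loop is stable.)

G(s) has no poles at the origin.
This is a Type 0 system. Kp = lim_{s→0} G(s) = 5/27.
e_ss = 1/(1 + Kp) = 1/(1 + 5/27) = 27/32 ≈ 0.8438.

e_ss = 0.8438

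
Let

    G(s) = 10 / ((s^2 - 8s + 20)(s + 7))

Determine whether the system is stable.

unstable

The poles can be read from the denominator factors: s = 4 + 2j, 4 - 2j, -7.
Since the pole(s) at s = 4 + 2j, 4 - 2j lie in the right half-plane, the system is unstable.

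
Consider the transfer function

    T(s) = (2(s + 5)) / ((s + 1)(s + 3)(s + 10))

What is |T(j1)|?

|T(j1)| ≈ 0.2269

Substitute s = j1: numerator = 10 + j2, denominator = 16 + j42.
|T(j1)| = |10 + j2| / |16 + j42| = 10.198 / 44.944 ≈ 0.2269.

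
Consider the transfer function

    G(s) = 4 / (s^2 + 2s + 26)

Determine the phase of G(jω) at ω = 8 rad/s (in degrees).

∠G(j8) ≈ -157.2°

At s = j8: numerator = 4, denominator = -38 + j16.
∠G = ∠num − ∠den = 0° − (157.17°) = -157.2°.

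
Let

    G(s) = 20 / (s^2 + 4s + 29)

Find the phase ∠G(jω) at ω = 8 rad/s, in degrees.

At s = j8: numerator = 20, denominator = -35 + j32.
∠G = ∠num − ∠den = 0° − (137.56°) = -137.6°.

∠G(j8) ≈ -137.6°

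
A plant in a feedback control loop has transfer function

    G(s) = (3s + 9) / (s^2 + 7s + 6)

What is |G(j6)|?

Substitute s = j6: numerator = 9 + j18, denominator = -30 + j42.
|G(j6)| = |9 + j18| / |-30 + j42| = 20.125 / 51.614 ≈ 0.3899.

|G(j6)| ≈ 0.3899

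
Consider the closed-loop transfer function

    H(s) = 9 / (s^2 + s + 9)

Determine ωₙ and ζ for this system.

Compare the denominator to the standard form s^2 + 2ζωₙs + ωₙ².
ωₙ² = 9, so ωₙ = 3 rad/s.
2ζωₙ = 1, so ζ = 1/(2·3) ≈ 0.1667.

ωₙ = 3 rad/s, ζ ≈ 0.1667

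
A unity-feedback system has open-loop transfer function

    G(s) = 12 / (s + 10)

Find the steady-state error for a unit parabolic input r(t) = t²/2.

e_ss = ∞

G(s) has no poles at the origin.
This is a Type 0 system; Ka = lim_{s→0} s^2·G(s) = 0, so the steady-state error for a parabola input is infinite.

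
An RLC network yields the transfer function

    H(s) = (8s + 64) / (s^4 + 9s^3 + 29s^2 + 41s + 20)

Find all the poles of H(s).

s = -2 ± j, -4, -1

The poles are the roots of the denominator s^4 + 9s^3 + 29s^2 + 41s + 20 = 0.
Trying s = -4: the polynomial evaluates to 0, so (s + 4) is a factor.
Dividing out leaves s^3 + 5s^2 + 9s + 5 = 0.
This factors further as (s^2 + 4s + 5)(s + 1) = 0.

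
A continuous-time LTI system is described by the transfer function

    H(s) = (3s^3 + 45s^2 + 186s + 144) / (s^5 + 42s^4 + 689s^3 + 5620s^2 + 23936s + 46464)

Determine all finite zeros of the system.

Set the numerator to zero: 3s^3 + 45s^2 + 186s + 144 = 0, i.e. 3·(s^3 + 15s^2 + 62s + 48) = 0.
Factoring: (s + 6)(s + 8)(s + 1) = 0.

s = -6, -8, -1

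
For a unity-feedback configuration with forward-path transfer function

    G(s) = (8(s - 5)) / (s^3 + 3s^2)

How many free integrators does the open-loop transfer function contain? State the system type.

The denominator has 2 factors of s at the origin (free integrators), so this is a Type 2 system.

Type 2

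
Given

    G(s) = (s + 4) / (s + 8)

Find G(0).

G(0) = 1/2 ≈ 0.5000

Set s = 0: G(0) = (4) / (8) = 1/2.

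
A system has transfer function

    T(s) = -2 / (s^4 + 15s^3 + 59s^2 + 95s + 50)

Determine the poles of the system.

The poles are the roots of the denominator s^4 + 15s^3 + 59s^2 + 95s + 50 = 0.
Trying s = -1: the polynomial evaluates to 0, so (s + 1) is a factor.
Dividing out leaves s^3 + 14s^2 + 45s + 50 = 0.
This factors further as (s + 10)(s^2 + 4s + 5) = 0.

s = -1, -10, -2 ± j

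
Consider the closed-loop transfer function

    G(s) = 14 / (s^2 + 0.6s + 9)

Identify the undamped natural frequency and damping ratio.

Compare the denominator to the standard form s^2 + 2ζωₙs + ωₙ².
ωₙ² = 9, so ωₙ = 3 rad/s.
2ζωₙ = 0.6, so ζ = 0.6/(2·3) = 0.1.

ωₙ = 3 rad/s, ζ = 0.1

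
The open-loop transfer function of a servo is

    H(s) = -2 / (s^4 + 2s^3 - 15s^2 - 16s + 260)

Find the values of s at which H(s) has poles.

The poles are the roots of the denominator s^4 + 2s^3 - 15s^2 - 16s + 260 = 0.
No real roots exist; factor into two real quadratics: (s^2 - 6s + 13)(s^2 + 8s + 20) = 0.
Each quadratic gives a conjugate pair via the quadratic formula.

s = 3 + 2j, 3 - 2j, -4 + 2j, -4 - 2j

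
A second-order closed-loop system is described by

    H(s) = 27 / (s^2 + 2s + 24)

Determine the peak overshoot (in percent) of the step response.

Comparing s^2 + 2s + 24 to s^2 + 2ζωₙs + ωₙ²: ωₙ = √24 ≈ 4.899 rad/s and ζ = 2/(2·√24) ≈ 0.2041.
%OS = 100·exp(−πζ/√(1−ζ²)) = 100·exp(−π·0.2041/√(1−0.2041²)) ≈ 51.9%.

%OS ≈ 51.9%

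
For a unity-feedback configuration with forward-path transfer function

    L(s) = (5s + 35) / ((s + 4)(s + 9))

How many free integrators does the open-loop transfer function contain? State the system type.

Type 0

The denominator has no factor of s at the origin — no free integrator — so this is a Type 0 system.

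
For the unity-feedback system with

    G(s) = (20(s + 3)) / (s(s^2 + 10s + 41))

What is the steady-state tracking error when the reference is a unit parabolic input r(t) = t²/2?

e_ss = ∞

G(s) has one pole at the origin.
This is a Type 1 system; Ka = lim_{s→0} s^2·G(s) = 0, so the steady-state error for a parabola input is infinite.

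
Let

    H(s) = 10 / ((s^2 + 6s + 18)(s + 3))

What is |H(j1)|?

|H(j1)| ≈ 0.1754

Substitute s = j1: numerator = 10, denominator = 45 + j35.
|H(j1)| = |10| / |45 + j35| = 10 / 57.009 ≈ 0.1754.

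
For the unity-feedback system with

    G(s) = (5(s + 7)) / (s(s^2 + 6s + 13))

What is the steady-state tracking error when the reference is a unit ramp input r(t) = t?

e_ss = 0.3714

G(s) has one pole at the origin.
This is a Type 1 system. Kv = lim_{s→0} s·G(s) = 35/13.
e_ss = 1/Kv = 1/(35/13) = 13/35 ≈ 0.3714.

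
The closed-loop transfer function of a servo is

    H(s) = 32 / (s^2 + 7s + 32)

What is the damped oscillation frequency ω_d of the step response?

Comparing s^2 + 7s + 32 to s^2 + 2ζωₙs + ωₙ²: ωₙ = √32 ≈ 5.657 rad/s and ζ = 7/(2·√32) ≈ 0.6187.
ζωₙ = 7/2 = 3.5, so ω_d = ωₙ√(1−ζ²) = √(ωₙ² − (ζωₙ)²) = √(32 − 3.5²) = √19.75 ≈ 4.444 rad/s.

ω_d ≈ 4.444 rad/s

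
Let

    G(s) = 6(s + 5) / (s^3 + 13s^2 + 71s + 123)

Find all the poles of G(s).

s = -5 ± 4j, -3

The poles are the roots of the denominator s^3 + 13s^2 + 71s + 123 = 0.
Trying s = -3: the polynomial evaluates to 0, so (s + 3) is a factor.
Dividing out leaves s^2 + 10s + 41 = 0.
The quadratic formula then gives s = -5 ± 4j.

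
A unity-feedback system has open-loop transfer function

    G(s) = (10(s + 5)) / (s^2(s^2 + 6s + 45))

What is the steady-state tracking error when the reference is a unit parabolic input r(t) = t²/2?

G(s) has 2 poles at the origin.
This is a Type 2 system. Ka = lim_{s→0} s^2·G(s) = 50/45 = 10/9.
e_ss = 1/Ka = 1/(10/9) = 9/10 ≈ 0.9000.

e_ss = 0.9000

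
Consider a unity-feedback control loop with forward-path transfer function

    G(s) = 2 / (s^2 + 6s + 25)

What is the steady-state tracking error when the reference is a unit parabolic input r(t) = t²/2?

G(s) has no poles at the origin.
This is a Type 0 system; Ka = lim_{s→0} s^2·G(s) = 0, so the steady-state error for a parabola input is infinite.

e_ss = ∞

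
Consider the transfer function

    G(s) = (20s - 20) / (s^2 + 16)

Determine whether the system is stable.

The denominator s^2 + 16 factors as (s^2 + 16), giving poles at s = 4j, -4j.
Since the simple pole(s) at s = 4j, -4j lie on the jω-axis with none in the right half-plane, the system is marginally stable.

marginally stable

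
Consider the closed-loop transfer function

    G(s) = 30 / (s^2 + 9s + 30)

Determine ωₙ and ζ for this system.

Compare the denominator to the standard form s^2 + 2ζωₙs + ωₙ².
ωₙ² = 30, so ωₙ = √30 ≈ 5.477 rad/s.
2ζωₙ = 9, so ζ = 9/(2·√30) ≈ 0.8216.

ωₙ ≈ 5.477 rad/s, ζ ≈ 0.8216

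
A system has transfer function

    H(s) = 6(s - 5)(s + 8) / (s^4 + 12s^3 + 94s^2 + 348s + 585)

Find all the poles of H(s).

The poles are the roots of the denominator s^4 + 12s^3 + 94s^2 + 348s + 585 = 0.
No real roots exist; factor into two real quadratics: (s^2 + 6s + 13)(s^2 + 6s + 45) = 0.
Each quadratic gives a conjugate pair via the quadratic formula.

s = -3 ± 2j, -3 ± 6j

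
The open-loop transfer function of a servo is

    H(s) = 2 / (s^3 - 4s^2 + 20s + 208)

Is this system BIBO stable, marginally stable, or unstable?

unstable

The denominator s^3 - 4s^2 + 20s + 208 factors as (s + 4)(s^2 - 8s + 52), giving poles at s = -4, 4 + 6j, 4 - 6j.
Since the pole(s) at s = 4 ± 6j lie in the right half-plane, the system is unstable.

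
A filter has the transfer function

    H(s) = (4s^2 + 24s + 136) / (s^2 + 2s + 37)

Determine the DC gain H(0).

Set s = 0: H(0) = (136) / (37) = 136/37.

H(0) = 136/37 ≈ 3.676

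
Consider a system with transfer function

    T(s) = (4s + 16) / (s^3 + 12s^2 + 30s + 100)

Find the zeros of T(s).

Set the numerator to zero: 4s + 16 = 0, i.e. 4·(s + 4) = 0.
So s = -4.

s = -4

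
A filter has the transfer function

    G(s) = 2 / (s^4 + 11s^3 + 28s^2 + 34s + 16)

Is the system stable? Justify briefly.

The denominator s^4 + 11s^3 + 28s^2 + 34s + 16 factors as (s + 8)(s^2 + 2s + 2)(s + 1), giving poles at s = -8, -1 + j, -1 - j, -1.
Since all poles lie strictly in the left half-plane, the system is stable.

stable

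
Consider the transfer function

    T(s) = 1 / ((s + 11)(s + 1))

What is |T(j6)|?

|T(j6)| ≈ 0.01312

Substitute s = j6: numerator = 1, denominator = -25 + j72.
|T(j6)| = |1| / |-25 + j72| = 1 / 76.217 ≈ 0.01312.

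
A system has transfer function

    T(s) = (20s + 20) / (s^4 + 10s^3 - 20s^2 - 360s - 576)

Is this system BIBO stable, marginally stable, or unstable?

The denominator s^4 + 10s^3 - 20s^2 - 360s - 576 factors as (s + 6)(s - 6)(s + 2)(s + 8), giving poles at s = -6, 6, -2, -8.
Since the pole(s) at s = 6 lie in the right half-plane, the system is unstable.

unstable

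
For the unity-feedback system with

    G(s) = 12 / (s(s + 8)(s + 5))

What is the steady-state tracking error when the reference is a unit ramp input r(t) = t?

G(s) has one pole at the origin.
This is a Type 1 system. Kv = lim_{s→0} s·G(s) = 12/40 = 3/10.
e_ss = 1/Kv = 1/(3/10) = 10/3 ≈ 3.333.

e_ss = 3.333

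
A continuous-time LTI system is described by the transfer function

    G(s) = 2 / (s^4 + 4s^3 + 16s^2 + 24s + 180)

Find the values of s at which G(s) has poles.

The poles are the roots of the denominator s^4 + 4s^3 + 16s^2 + 24s + 180 = 0.
No real roots exist; factor into two real quadratics: (s^2 - 2s + 10)(s^2 + 6s + 18) = 0.
Each quadratic gives a conjugate pair via the quadratic formula.

s = 1 ± 3j, -3 ± 3j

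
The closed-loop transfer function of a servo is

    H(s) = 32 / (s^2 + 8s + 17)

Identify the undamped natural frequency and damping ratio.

ωₙ ≈ 4.123 rad/s, ζ ≈ 0.9701

Compare the denominator to the standard form s^2 + 2ζωₙs + ωₙ².
ωₙ² = 17, so ωₙ = √17 ≈ 4.123 rad/s.
2ζωₙ = 8, so ζ = 8/(2·√17) ≈ 0.9701.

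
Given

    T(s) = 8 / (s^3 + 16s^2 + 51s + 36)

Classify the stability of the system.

stable

The denominator s^3 + 16s^2 + 51s + 36 factors as (s + 3)(s + 1)(s + 12), giving poles at s = -3, -1, -12.
Since all poles lie strictly in the left half-plane, the system is stable.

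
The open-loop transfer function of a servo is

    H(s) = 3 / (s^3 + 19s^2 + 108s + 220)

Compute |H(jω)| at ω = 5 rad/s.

|H(j5)| ≈ 0.006159

Substitute s = j5: numerator = 3, denominator = -255 + j415.
|H(j5)| = |3| / |-255 + j415| = 3 / 487.08 ≈ 0.006159.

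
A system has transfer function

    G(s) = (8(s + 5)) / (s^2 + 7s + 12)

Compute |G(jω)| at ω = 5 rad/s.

Substitute s = j5: numerator = 40 + j40, denominator = -13 + j35.
|G(j5)| = |40 + j40| / |-13 + j35| = 56.569 / 37.336 ≈ 1.515.

|G(j5)| ≈ 1.515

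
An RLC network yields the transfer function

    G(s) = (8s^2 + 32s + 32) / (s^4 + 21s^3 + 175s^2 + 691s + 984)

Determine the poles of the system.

The poles are the roots of the denominator s^4 + 21s^3 + 175s^2 + 691s + 984 = 0.
Trying s = -3: the polynomial evaluates to 0, so (s + 3) is a factor.
Dividing out leaves s^3 + 18s^2 + 121s + 328 = 0.
This factors further as (s + 8)(s^2 + 10s + 41) = 0.

s = -3, -8, -5 + 4j, -5 - 4j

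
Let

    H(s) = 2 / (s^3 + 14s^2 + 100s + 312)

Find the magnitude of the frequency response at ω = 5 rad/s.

|H(j5)| ≈ 0.005306

Substitute s = j5: numerator = 2, denominator = -38 + j375.
|H(j5)| = |2| / |-38 + j375| = 2 / 376.92 ≈ 0.005306.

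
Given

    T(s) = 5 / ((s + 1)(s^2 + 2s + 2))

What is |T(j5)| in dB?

Substitute s = j5: numerator = 5, denominator = -73 - j105.
|T(j5)| = |5| / |-73 - j105| = 5 / 127.88 ≈ 0.03910.
In decibels: 20·log₁₀(0.03910) ≈ -28.2 dB.

|T(j5)|_dB ≈ -28.2 dB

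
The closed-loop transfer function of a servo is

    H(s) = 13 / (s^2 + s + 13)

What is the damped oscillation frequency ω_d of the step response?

Comparing s^2 + s + 13 to s^2 + 2ζωₙs + ωₙ²: ωₙ = √13 ≈ 3.606 rad/s and ζ = 1/(2·√13) ≈ 0.1387.
ζωₙ = 1/2 = 0.5, so ω_d = ωₙ√(1−ζ²) = √(ωₙ² − (ζωₙ)²) = √(13 − 0.5²) = √12.75 ≈ 3.571 rad/s.

ω_d ≈ 3.571 rad/s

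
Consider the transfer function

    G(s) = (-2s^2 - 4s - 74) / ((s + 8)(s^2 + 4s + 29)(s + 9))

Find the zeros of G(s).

s = -1 ± 6j

Set the numerator to zero: -2s^2 - 4s - 74 = 0, i.e. -2·(s^2 + 2s + 37) = 0.
Factoring: (s^2 + 2s + 37) = 0.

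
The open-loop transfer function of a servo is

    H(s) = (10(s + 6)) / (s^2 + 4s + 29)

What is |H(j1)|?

|H(j1)| ≈ 2.151

Substitute s = j1: numerator = 60 + j10, denominator = 28 + j4.
|H(j1)| = |60 + j10| / |28 + j4| = 60.828 / 28.284 ≈ 2.151.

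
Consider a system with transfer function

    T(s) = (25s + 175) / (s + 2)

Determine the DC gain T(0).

Set s = 0: T(0) = (175) / (2) = 175/2.

T(0) = 175/2 ≈ 87.50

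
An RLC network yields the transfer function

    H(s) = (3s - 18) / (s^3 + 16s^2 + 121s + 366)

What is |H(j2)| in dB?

|H(j2)|_dB ≈ -26.1 dB

Substitute s = j2: numerator = -18 + j6, denominator = 302 + j234.
|H(j2)| = |-18 + j6| / |302 + j234| = 18.974 / 382.05 ≈ 0.04966.
In decibels: 20·log₁₀(0.04966) ≈ -26.1 dB.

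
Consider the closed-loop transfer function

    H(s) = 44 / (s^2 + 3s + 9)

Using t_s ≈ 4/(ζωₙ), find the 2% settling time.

Comparing s^2 + 3s + 9 to s^2 + 2ζωₙs + ωₙ²: ωₙ = 3 rad/s and ζ = 3/(2·3) = 0.5.
ζωₙ = 3/2 = 1.5, so t_s ≈ 4/(ζωₙ) = 4/1.5 ≈ 2.667 s.

t_s ≈ 2.667 s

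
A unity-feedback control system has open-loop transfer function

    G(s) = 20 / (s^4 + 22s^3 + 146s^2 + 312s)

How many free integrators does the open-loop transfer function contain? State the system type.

Factor s from the denominator: s^4 + 22s^3 + 146s^2 + 312s = s·(s^3 + 22s^2 + 146s + 312).
There is 1 pole at the origin, so the system is Type 1.

Type 1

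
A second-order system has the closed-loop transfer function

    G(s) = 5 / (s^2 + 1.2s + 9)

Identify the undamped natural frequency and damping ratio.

Compare the denominator to the standard form s^2 + 2ζωₙs + ωₙ².
ωₙ² = 9, so ωₙ = 3 rad/s.
2ζωₙ = 1.2, so ζ = 1.2/(2·3) = 0.2.
With ζ = 0.2 the response is underdamped.

ωₙ = 3 rad/s, ζ = 0.2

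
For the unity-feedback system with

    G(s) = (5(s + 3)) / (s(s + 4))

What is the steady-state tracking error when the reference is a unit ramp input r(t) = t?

e_ss = 0.2667

G(s) has one pole at the origin.
This is a Type 1 system. Kv = lim_{s→0} s·G(s) = 15/4.
e_ss = 1/Kv = 1/(15/4) = 4/15 ≈ 0.2667.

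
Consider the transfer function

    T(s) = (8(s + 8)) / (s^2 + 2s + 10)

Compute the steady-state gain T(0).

Set s = 0: T(0) = (64) / (10) = 32/5.

T(0) = 32/5 ≈ 6.400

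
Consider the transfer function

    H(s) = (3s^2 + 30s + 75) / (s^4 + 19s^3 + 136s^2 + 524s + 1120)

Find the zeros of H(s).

Set the numerator to zero: 3s^2 + 30s + 75 = 0, i.e. 3·(s^2 + 10s + 25) = 0.
Factoring: (s + 5)^2 = 0.

s = -5, -5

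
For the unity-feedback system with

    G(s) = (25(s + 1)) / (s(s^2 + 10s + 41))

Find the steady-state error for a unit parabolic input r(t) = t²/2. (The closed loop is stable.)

e_ss = ∞

G(s) has one pole at the origin.
This is a Type 1 system; Ka = lim_{s→0} s^2·G(s) = 0, so the steady-state error for a parabola input is infinite.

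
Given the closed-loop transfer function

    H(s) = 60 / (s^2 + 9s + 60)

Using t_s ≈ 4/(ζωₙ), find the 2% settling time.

t_s ≈ 0.8889 s

Comparing s^2 + 9s + 60 to s^2 + 2ζωₙs + ωₙ²: ωₙ = √60 ≈ 7.746 rad/s and ζ = 9/(2·√60) ≈ 0.5809.
ζωₙ = 9/2 = 4.5, so t_s ≈ 4/(ζωₙ) = 4/4.5 ≈ 0.8889 s.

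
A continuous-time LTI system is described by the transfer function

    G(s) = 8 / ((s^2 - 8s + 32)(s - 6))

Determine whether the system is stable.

unstable

The poles can be read from the denominator factors: s = 4 + 4j, 4 - 4j, 6.
Since the pole(s) at s = 4 + 4j, 4 - 4j, 6 lie in the right half-plane, the system is unstable.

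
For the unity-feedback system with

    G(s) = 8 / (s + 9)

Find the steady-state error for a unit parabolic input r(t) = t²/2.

G(s) has no poles at the origin.
This is a Type 0 system; Ka = lim_{s→0} s^2·G(s) = 0, so the steady-state error for a parabola input is infinite.

e_ss = ∞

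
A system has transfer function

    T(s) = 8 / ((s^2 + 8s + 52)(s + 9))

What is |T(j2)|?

|T(j2)| ≈ 0.01715

Substitute s = j2: numerator = 8, denominator = 400 + j240.
|T(j2)| = |8| / |400 + j240| = 8 / 466.48 ≈ 0.01715.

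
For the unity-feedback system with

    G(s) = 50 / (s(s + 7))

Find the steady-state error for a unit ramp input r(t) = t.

e_ss = 0.1400

G(s) has one pole at the origin.
This is a Type 1 system. Kv = lim_{s→0} s·G(s) = 50/7.
e_ss = 1/Kv = 1/(50/7) = 7/50 ≈ 0.1400.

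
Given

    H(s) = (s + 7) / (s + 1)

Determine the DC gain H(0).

H(0) = 7

Set s = 0: H(0) = (7) / (1) = 7.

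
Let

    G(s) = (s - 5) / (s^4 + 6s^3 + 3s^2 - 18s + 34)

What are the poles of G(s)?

s = -4 + j, -4 - j, 1 + j, 1 - j

The poles are the roots of the denominator s^4 + 6s^3 + 3s^2 - 18s + 34 = 0.
No real roots exist; factor into two real quadratics: (s^2 + 8s + 17)(s^2 - 2s + 2) = 0.
Each quadratic gives a conjugate pair via the quadratic formula.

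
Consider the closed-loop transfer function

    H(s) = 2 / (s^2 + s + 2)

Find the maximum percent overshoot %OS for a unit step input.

%OS ≈ 30.5%

Comparing s^2 + s + 2 to s^2 + 2ζωₙs + ωₙ²: ωₙ = √2 ≈ 1.414 rad/s and ζ = 1/(2·√2) ≈ 0.3536.
%OS = 100·exp(−πζ/√(1−ζ²)) = 100·exp(−π·0.3536/√(1−0.3536²)) ≈ 30.5%.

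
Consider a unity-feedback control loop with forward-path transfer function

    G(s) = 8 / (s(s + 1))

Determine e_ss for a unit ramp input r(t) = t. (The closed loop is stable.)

e_ss = 0.1250

G(s) has one pole at the origin.
This is a Type 1 system. Kv = lim_{s→0} s·G(s) = 8/1.
e_ss = 1/Kv = 1/(8) = 1/8 ≈ 0.1250.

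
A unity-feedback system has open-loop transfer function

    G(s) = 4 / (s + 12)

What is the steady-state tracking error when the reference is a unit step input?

G(s) has no poles at the origin.
This is a Type 0 system. Kp = lim_{s→0} G(s) = 4/12 = 1/3.
e_ss = 1/(1 + Kp) = 1/(1 + 1/3) = 3/4 ≈ 0.7500.

e_ss = 0.7500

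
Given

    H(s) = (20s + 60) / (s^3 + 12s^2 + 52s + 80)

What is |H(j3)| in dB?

|H(j3)|_dB ≈ -3.84 dB

Substitute s = j3: numerator = 60 + j60, denominator = -28 + j129.
|H(j3)| = |60 + j60| / |-28 + j129| = 84.853 / 132.00 ≈ 0.6428.
In decibels: 20·log₁₀(0.6428) ≈ -3.84 dB.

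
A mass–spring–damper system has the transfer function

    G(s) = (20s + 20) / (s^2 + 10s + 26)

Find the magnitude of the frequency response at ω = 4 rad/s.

Substitute s = j4: numerator = 20 + j80, denominator = 10 + j40.
|G(j4)| = |20 + j80| / |10 + j40| = 82.462 / 41.231 = 2.

|G(j4)| = 2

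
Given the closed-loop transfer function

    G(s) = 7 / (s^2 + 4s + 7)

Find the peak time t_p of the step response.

Comparing s^2 + 4s + 7 to s^2 + 2ζωₙs + ωₙ²: ωₙ = √7 ≈ 2.646 rad/s and ζ = 4/(2·√7) ≈ 0.7559.
ζωₙ = 4/2 = 2, so ω_d = ωₙ√(1−ζ²) = √(ωₙ² − (ζωₙ)²) = √(7 − 2²) = √3 ≈ 1.732 rad/s.
t_p = π/ω_d = π/1.732 ≈ 1.814 s.

t_p ≈ 1.814 s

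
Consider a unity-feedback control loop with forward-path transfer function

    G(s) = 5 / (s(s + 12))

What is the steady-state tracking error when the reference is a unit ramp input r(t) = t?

e_ss = 2.400

G(s) has one pole at the origin.
This is a Type 1 system. Kv = lim_{s→0} s·G(s) = 5/12.
e_ss = 1/Kv = 1/(5/12) = 12/5 ≈ 2.400.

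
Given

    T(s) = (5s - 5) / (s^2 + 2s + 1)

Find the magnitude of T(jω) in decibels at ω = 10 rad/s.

|T(j10)|_dB ≈ -6.06 dB

Substitute s = j10: numerator = -5 + j50, denominator = -99 + j20.
|T(j10)| = |-5 + j50| / |-99 + j20| = 50.249 / 101 ≈ 0.4975.
In decibels: 20·log₁₀(0.4975) ≈ -6.06 dB.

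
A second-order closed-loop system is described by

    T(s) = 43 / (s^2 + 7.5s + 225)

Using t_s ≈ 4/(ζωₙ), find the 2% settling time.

t_s ≈ 1.067 s

Comparing s^2 + 7.5s + 225 to s^2 + 2ζωₙs + ωₙ²: ωₙ = 15 rad/s and ζ = 7.5/(2·15) = 0.25.
ζωₙ = 7.5/2 = 3.75, so t_s ≈ 4/(ζωₙ) = 4/3.75 ≈ 1.067 s.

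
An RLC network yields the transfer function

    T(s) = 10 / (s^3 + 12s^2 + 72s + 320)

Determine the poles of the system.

s = -2 ± 6j, -8

The poles are the roots of the denominator s^3 + 12s^2 + 72s + 320 = 0.
Trying s = -8: the polynomial evaluates to 0, so (s + 8) is a factor.
Dividing out leaves s^2 + 4s + 40 = 0.
The quadratic formula then gives s = -2 ± 6j.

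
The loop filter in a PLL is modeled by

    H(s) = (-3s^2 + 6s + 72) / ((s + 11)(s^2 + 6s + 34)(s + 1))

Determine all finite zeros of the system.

Set the numerator to zero: -3s^2 + 6s + 72 = 0, i.e. -3·(s^2 - 2s - 24) = 0.
Factoring: (s + 4)(s - 6) = 0.

s = -4, 6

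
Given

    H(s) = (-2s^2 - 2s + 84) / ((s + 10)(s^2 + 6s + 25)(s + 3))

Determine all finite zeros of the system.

s = 6, -7

Set the numerator to zero: -2s^2 - 2s + 84 = 0, i.e. -2·(s^2 + s - 42) = 0.
Factoring: (s - 6)(s + 7) = 0.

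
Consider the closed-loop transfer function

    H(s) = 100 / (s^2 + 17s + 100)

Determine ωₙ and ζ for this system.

ωₙ = 10 rad/s, ζ = 0.85

Compare the denominator to the standard form s^2 + 2ζωₙs + ωₙ².
ωₙ² = 100, so ωₙ = 10 rad/s.
2ζωₙ = 17, so ζ = 17/(2·10) = 0.85.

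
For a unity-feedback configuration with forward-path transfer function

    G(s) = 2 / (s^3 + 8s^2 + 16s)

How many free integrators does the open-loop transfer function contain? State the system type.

Factor s from the denominator: s^3 + 8s^2 + 16s = s·(s^2 + 8s + 16).
There is 1 pole at the origin, so the system is Type 1.

Type 1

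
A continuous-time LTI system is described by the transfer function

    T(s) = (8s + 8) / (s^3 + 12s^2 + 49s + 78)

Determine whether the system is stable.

stable

The denominator s^3 + 12s^2 + 49s + 78 factors as (s^2 + 6s + 13)(s + 6), giving poles at s = -3 ± 2j, -6.
Since all poles lie strictly in the left half-plane, the system is stable.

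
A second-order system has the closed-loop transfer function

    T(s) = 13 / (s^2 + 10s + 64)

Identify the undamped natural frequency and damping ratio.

Compare the denominator to the standard form s^2 + 2ζωₙs + ωₙ².
ωₙ² = 64, so ωₙ = 8 rad/s.
2ζωₙ = 10, so ζ = 10/(2·8) = 0.625.
With ζ = 0.625 the response is underdamped.

ωₙ = 8 rad/s, ζ = 0.625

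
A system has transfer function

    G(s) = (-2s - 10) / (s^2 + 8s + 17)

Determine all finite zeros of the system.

Set the numerator to zero: -2s - 10 = 0, i.e. -2·(s + 5) = 0.
So s = -5.

s = -5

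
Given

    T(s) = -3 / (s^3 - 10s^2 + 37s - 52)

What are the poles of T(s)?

s = 3 ± 2j, 4

The poles are the roots of the denominator s^3 - 10s^2 + 37s - 52 = 0.
Trying s = 4: the polynomial evaluates to 0, so (s - 4) is a factor.
Dividing out leaves s^2 - 6s + 13 = 0.
The quadratic formula then gives s = 3 ± 2j.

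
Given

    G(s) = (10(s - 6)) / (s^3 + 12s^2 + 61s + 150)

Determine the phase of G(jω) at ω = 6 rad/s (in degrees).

At s = j6: numerator = -60 + j60, denominator = -282 + j150.
∠G = ∠num − ∠den = 135° − (151.99°) = -16.99°.

∠G(j6) ≈ -16.99°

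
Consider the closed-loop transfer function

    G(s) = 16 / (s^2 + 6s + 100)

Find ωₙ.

Compare the denominator to the standard form s^2 + 2ζωₙs + ωₙ².
ωₙ² = 100, so ωₙ = 10 rad/s.

ωₙ = 10 rad/s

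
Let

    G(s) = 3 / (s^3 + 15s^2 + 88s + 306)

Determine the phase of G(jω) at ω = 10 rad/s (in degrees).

At s = j10: numerator = 3, denominator = -1194 - j120.
∠G = ∠num − ∠den = 0° − (-174.26°) = 174.3°.

∠G(j10) ≈ 174.3°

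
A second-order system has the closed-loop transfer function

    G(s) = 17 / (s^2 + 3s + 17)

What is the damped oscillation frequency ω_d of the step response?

ω_d ≈ 3.841 rad/s

Comparing s^2 + 3s + 17 to s^2 + 2ζωₙs + ωₙ²: ωₙ = √17 ≈ 4.123 rad/s and ζ = 3/(2·√17) ≈ 0.3638.
ζωₙ = 3/2 = 1.5, so ω_d = ωₙ√(1−ζ²) = √(ωₙ² − (ζωₙ)²) = √(17 − 1.5²) = √14.75 ≈ 3.841 rad/s.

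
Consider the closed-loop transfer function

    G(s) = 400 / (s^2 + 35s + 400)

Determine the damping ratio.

Compare the denominator to the standard form s^2 + 2ζωₙs + ωₙ².
ωₙ² = 400, so ωₙ = 20 rad/s.
2ζωₙ = 35, so ζ = 35/(2·20) = 0.875.

ζ = 0.875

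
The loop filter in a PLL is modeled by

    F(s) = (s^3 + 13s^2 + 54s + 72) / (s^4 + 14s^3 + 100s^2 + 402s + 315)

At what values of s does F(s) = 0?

Set the numerator to zero: s^3 + 13s^2 + 54s + 72 = 0.
Factoring: (s + 3)(s + 4)(s + 6) = 0.

s = -3, -4, -6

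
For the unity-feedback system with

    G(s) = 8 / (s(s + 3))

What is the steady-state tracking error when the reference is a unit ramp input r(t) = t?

G(s) has one pole at the origin.
This is a Type 1 system. Kv = lim_{s→0} s·G(s) = 8/3.
e_ss = 1/Kv = 1/(8/3) = 3/8 ≈ 0.3750.

e_ss = 0.3750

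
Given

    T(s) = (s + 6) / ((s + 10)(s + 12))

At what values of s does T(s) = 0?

s = -6

Set the numerator to zero: s + 6 = 0.
So s = -6.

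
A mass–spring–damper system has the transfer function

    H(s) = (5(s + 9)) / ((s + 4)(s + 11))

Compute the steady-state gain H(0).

At s = 0 each factor (s + a) contributes a and each (s^2 + bs + c) contributes c.
H(0) = 5·(9) / ((4) · (11)) = 45/44 = 45/44.

H(0) = 45/44 ≈ 1.023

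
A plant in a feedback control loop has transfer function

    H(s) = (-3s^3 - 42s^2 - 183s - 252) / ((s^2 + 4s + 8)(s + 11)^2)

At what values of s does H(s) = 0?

s = -4, -7, -3

Set the numerator to zero: -3s^3 - 42s^2 - 183s - 252 = 0, i.e. -3·(s^3 + 14s^2 + 61s + 84) = 0.
Factoring: (s + 4)(s + 7)(s + 3) = 0.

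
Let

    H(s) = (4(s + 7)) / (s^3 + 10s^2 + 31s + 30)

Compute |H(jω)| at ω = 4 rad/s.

Substitute s = j4: numerator = 28 + j16, denominator = -130 + j60.
|H(j4)| = |28 + j16| / |-130 + j60| = 32.249 / 143.18 ≈ 0.2252.

|H(j4)| ≈ 0.2252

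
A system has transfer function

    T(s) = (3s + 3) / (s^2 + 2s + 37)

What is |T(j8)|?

|T(j8)| ≈ 0.7707

Substitute s = j8: numerator = 3 + j24, denominator = -27 + j16.
|T(j8)| = |3 + j24| / |-27 + j16| = 24.187 / 31.385 ≈ 0.7707.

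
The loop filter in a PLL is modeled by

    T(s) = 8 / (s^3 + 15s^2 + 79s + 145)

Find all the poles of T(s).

s = -5, -5 ± 2j

The poles are the roots of the denominator s^3 + 15s^2 + 79s + 145 = 0.
Trying s = -5: the polynomial evaluates to 0, so (s + 5) is a factor.
Dividing out leaves s^2 + 10s + 29 = 0.
The quadratic formula then gives s = -5 ± 2j.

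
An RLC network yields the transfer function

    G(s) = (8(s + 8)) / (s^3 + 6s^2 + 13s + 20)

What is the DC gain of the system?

Set s = 0: G(0) = (64) / (20) = 16/5.

G(0) = 16/5 ≈ 3.200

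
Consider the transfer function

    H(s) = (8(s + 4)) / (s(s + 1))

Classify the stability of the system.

The poles can be read from the denominator factors: s = 0, -1.
Since the simple pole(s) at s = 0 lie on the jω-axis with none in the right half-plane, the system is marginally stable.

marginally stable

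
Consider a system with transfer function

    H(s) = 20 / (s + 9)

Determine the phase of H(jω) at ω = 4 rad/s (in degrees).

At s = j4: numerator = 20, denominator = 9 + j4.
∠H = ∠num − ∠den = 0° − (23.962°) = -23.96°.

∠H(j4) ≈ -23.96°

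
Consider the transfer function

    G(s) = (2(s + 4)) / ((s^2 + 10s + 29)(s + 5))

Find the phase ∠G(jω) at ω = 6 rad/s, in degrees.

∠G(j6) ≈ -90.54°

At s = j6: numerator = 8 + j12, denominator = -395 + j258.
∠G = ∠num − ∠den = 56.310° − (146.85°) = -90.54°.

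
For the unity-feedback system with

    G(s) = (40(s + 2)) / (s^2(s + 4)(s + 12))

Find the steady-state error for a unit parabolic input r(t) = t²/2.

e_ss = 0.6000

G(s) has 2 poles at the origin.
This is a Type 2 system. Ka = lim_{s→0} s^2·G(s) = 80/48 = 5/3.
e_ss = 1/Ka = 1/(5/3) = 3/5 ≈ 0.6000.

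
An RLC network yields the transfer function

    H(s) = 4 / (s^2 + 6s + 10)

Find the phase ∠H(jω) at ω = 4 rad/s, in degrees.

∠H(j4) ≈ -104.0°

At s = j4: numerator = 4, denominator = -6 + j24.
∠H = ∠num − ∠den = 0° − (104.04°) = -104.0°.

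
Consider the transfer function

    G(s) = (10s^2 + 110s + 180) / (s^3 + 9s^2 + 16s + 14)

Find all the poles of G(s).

s = -1 ± j, -7

The poles are the roots of the denominator s^3 + 9s^2 + 16s + 14 = 0.
Trying s = -7: the polynomial evaluates to 0, so (s + 7) is a factor.
Dividing out leaves s^2 + 2s + 2 = 0.
The quadratic formula then gives s = -1 ± 1j.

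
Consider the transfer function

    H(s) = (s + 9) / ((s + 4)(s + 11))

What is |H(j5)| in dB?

Substitute s = j5: numerator = 9 + j5, denominator = 19 + j75.
|H(j5)| = |9 + j5| / |19 + j75| = 10.296 / 77.369 ≈ 0.1331.
In decibels: 20·log₁₀(0.1331) ≈ -17.5 dB.

|H(j5)|_dB ≈ -17.5 dB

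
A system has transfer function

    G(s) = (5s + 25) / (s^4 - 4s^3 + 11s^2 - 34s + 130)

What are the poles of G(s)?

s = 3 ± 2j, -1 ± 3j

The poles are the roots of the denominator s^4 - 4s^3 + 11s^2 - 34s + 130 = 0.
No real roots exist; factor into two real quadratics: (s^2 - 6s + 13)(s^2 + 2s + 10) = 0.
Each quadratic gives a conjugate pair via the quadratic formula.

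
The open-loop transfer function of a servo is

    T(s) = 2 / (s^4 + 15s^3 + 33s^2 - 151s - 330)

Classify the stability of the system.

unstable

The denominator s^4 + 15s^3 + 33s^2 - 151s - 330 factors as (s - 3)(s + 5)(s + 2)(s + 11), giving poles at s = 3, -5, -2, -11.
Since the pole(s) at s = 3 lie in the right half-plane, the system is unstable.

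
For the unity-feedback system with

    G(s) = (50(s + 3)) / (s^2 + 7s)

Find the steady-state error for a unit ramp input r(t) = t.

G(s) has one pole at the origin.
This is a Type 1 system. Kv = lim_{s→0} s·G(s) = 150/7.
e_ss = 1/Kv = 1/(150/7) = 7/150 ≈ 0.04667.

e_ss = 0.04667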